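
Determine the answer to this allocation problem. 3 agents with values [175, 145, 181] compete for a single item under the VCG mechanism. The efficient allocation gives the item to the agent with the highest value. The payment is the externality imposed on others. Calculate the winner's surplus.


Step 1: The winner is the agent with the highest value: agent 2 with value 181
Step 2: Values of other agents: [175, 145]
Step 3: VCG payment = max of others' values = 175
Step 4: Surplus = 181 - 175 = 6

6


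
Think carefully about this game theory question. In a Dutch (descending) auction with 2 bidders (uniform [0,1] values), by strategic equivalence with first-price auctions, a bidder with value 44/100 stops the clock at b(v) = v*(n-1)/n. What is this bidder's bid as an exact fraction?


Step 1: Dutch auctions are strategically equivalent to first-price auctions
Step 2: The equilibrium bid is b(v) = v*(n-1)/n
Step 3: b = 11/25 * 1/2
Step 4: b = 11/50

11/50


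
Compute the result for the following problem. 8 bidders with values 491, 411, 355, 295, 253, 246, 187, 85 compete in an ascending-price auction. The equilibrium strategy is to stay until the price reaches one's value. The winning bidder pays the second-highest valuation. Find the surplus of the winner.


Step 1: Identify the highest value: 491
Step 2: Identify the second-highest value: 411
Step 3: The final price = second-highest value = 411
Step 4: Surplus = 491 - 411 = 80

80


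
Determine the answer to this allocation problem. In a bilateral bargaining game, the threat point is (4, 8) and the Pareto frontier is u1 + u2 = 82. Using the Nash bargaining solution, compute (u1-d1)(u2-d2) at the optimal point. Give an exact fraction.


Step 1: The Nash solution splits surplus symmetrically above the disagreement point
Step 2: u1 = (total + d1 - d2)/2 = (82 + 4 - 8)/2 = 39
Step 3: u2 = (total - d1 + d2)/2 = (82 - 4 + 8)/2 = 43
Step 4: Nash product = (39 - 4) * (43 - 8)
Step 5: = 35 * 35 = 1225

1225


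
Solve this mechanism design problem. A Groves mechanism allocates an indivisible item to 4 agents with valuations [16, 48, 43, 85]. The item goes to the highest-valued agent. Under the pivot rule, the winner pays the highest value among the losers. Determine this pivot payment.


Step 1: The efficient winner is agent 3 with value 85
Step 2: Other agents' values: [16, 48, 43]
Step 3: Pivot payment = max(others) = 48
Step 4: The winner pays 48

48


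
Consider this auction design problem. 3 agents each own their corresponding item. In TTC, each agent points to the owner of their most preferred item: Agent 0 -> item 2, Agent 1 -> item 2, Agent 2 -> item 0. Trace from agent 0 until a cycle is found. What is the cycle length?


Step 1: Trace the pointer graph from agent 0: 0 -> 2 -> 0
Step 2: A cycle is detected when we revisit agent 0
Step 3: The cycle is: 0 -> 2 -> 0
Step 4: Cycle length = 2

2


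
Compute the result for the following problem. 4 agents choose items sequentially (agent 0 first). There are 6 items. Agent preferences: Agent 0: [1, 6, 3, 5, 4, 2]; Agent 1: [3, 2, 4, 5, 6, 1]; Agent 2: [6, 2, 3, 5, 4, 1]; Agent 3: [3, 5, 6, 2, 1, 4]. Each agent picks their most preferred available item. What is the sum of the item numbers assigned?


Step 1: Agent 0 picks item 1
Step 2: Agent 1 picks item 3
Step 3: Agent 2 picks item 6
Step 4: Agent 3 picks item 5
Step 5: Sum = 1 + 3 + 6 + 5 = 15

15


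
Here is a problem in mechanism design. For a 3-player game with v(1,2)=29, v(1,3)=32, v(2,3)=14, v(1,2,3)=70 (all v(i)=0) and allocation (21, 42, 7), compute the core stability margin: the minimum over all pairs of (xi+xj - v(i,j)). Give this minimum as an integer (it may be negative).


Step 1: Slack for coalition (1,2): x1+x2 - v12 = 63 - 29 = 34
Step 2: Slack for coalition (1,3): x1+x3 - v13 = 28 - 32 = -4
Step 3: Slack for coalition (2,3): x2+x3 - v23 = 49 - 14 = 35
Step 4: Minimum slack = min(34, -4, 35) = -4, attained by (1,3); coalition (1,3) can block (slack < 0), so the allocation is not in the core

-4


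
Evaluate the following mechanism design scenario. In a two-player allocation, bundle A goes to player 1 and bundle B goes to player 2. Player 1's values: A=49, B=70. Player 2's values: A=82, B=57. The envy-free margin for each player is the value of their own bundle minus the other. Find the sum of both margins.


Step 1: Player 1's margin = v1(A) - v1(B) = 49 - 70 = -21
Step 2: Player 2's margin = v2(B) - v2(A) = 57 - 82 = -25
Step 3: Total margin = -21 + -25 = -46

-46


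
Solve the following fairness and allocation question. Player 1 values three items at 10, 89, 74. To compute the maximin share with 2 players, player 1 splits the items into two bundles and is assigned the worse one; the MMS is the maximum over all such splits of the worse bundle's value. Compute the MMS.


Step 1: Item values = 10, 89, 74
Step 2: Enumerate all 2-bundle partitions and take the smaller bundle:
  Partition 1: {10} vs {89,74} -> bundles 10, 163; min = 10
  Partition 2: {89} vs {10,74} -> bundles 89, 84; min = 84
  Partition 3: {74} vs {10,89} -> bundles 74, 99; min = 74
Step 3: MMS = max(10, 84, 74) = 84

84


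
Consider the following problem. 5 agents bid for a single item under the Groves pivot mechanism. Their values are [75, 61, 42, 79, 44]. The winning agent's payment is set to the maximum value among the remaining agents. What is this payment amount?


Step 1: The efficient winner is agent 3 with value 79
Step 2: Other agents' values: [75, 61, 42, 44]
Step 3: Pivot payment = max(others) = 75
Step 4: The winner pays 75

75


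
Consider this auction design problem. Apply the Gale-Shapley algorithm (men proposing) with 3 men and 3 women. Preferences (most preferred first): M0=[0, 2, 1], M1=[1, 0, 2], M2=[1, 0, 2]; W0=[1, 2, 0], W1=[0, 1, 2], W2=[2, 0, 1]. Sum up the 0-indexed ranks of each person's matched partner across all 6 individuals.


Step 1: Run Gale-Shapley (men propose, women hold best offer):
  M0 proposes to W0; she accepts
  M1 proposes to W1; she accepts
  M2 proposes to W1; rejected
  M2 proposes to W0; she switches from M0
  M0 proposes to W2; she accepts
Step 2: Final matching: W0-M2, W1-M1, W2-M0
Step 3: 0-indexed ranks (man's rank of his match, then woman's): 1 + 1 + 0 + 1 + 1 + 1
Step 4: Total rank sum = 5

5


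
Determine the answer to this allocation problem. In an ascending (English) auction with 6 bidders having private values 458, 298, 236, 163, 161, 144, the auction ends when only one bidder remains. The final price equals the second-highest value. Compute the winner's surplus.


Step 1: Identify the highest value: 458
Step 2: Identify the second-highest value: 298
Step 3: The final price = second-highest value = 298
Step 4: Surplus = 458 - 298 = 160

160


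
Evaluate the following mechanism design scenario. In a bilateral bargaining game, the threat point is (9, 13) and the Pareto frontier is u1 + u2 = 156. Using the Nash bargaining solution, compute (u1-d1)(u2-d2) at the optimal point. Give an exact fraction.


Step 1: The Nash solution splits surplus symmetrically above the disagreement point
Step 2: u1 = (total + d1 - d2)/2 = (156 + 9 - 13)/2 = 76
Step 3: u2 = (total - d1 + d2)/2 = (156 - 9 + 13)/2 = 80
Step 4: Nash product = (76 - 9) * (80 - 13)
Step 5: = 67 * 67 = 4489

4489


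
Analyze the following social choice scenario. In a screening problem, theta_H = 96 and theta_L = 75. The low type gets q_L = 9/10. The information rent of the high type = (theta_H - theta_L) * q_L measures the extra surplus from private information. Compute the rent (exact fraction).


Step 1: theta_H - theta_L = 96 - 75 = 21
Step 2: Information rent = (theta_H - theta_L) * q_L
Step 3: = 21 * 9/10
Step 4: = 189/10

189/10


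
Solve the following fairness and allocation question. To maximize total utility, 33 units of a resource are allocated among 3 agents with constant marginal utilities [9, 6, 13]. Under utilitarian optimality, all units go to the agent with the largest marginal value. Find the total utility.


Step 1: The marginal utilities are [9, 6, 13]
Step 2: The highest marginal utility is 13
Step 3: All 33 units go to that agent
Step 4: Total utility = 13 * 33 = 429

429


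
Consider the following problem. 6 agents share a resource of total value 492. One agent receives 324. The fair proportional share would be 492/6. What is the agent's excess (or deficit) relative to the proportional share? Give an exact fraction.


Step 1: Proportional share = 492/6 = 82
Step 2: Agent's actual allocation = 324
Step 3: Excess = 324 - 82 = 242

242


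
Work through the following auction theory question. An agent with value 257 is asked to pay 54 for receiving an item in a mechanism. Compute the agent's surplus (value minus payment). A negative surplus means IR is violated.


Step 1: Surplus = value - payment = 257 - 54 = 203
Step 2: IR is satisfied (surplus >= 0)

203


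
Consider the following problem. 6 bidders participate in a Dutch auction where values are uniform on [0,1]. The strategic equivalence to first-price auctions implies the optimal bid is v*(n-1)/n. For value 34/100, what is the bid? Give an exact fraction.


Step 1: Dutch auctions are strategically equivalent to first-price auctions
Step 2: The equilibrium bid is b(v) = v*(n-1)/n
Step 3: b = 17/50 * 5/6
Step 4: b = 17/60

17/60


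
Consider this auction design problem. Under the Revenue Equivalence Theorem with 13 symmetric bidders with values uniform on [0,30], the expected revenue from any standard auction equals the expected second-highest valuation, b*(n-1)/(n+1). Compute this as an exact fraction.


Step 1: By Revenue Equivalence, expected revenue = b*(n-1)/(n+1)
Step 2: Substituting n = 13, b = 30
Step 3: Revenue = 30*(13-1)/(13+1) = 30*12/14
Step 4: Revenue = 360/14 = 180/7

180/7


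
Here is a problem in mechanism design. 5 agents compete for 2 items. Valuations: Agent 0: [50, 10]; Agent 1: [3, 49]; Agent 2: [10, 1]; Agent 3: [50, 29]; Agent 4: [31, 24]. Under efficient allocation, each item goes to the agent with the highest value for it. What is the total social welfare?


Step 1: For each item, find the maximum value among all agents.
Step 2: Item 0 -> Agent 0 (value 50)
Step 3: Item 1 -> Agent 1 (value 49)
Step 4: Total welfare = 50 + 49 = 99

99


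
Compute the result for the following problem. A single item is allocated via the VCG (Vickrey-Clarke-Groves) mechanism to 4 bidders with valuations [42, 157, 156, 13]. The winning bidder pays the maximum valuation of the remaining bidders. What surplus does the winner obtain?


Step 1: The winner is the agent with the highest value: agent 1 with value 157
Step 2: Values of other agents: [42, 156, 13]
Step 3: VCG payment = max of others' values = 156
Step 4: Surplus = 157 - 156 = 1

1


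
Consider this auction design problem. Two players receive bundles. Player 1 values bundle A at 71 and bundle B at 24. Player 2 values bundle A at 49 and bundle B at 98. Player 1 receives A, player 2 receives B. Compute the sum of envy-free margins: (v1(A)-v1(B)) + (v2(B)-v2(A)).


Step 1: Player 1's margin = v1(A) - v1(B) = 71 - 24 = 47
Step 2: Player 2's margin = v2(B) - v2(A) = 98 - 49 = 49
Step 3: Total margin = 47 + 49 = 96

96


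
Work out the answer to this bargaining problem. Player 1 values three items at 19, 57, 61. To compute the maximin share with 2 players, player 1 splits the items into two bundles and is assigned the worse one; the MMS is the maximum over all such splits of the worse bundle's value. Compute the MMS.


Step 1: Item values = 19, 57, 61
Step 2: Enumerate all 2-bundle partitions and take the smaller bundle:
  Partition 1: {19} vs {57,61} -> bundles 19, 118; min = 19
  Partition 2: {57} vs {19,61} -> bundles 57, 80; min = 57
  Partition 3: {61} vs {19,57} -> bundles 61, 76; min = 61
Step 3: MMS = max(19, 57, 61) = 61

61


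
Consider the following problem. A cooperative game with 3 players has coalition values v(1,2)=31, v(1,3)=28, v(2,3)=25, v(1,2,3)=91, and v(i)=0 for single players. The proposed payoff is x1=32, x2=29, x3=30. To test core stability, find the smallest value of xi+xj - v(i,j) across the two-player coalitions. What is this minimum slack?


Step 1: Slack for coalition (1,2): x1+x2 - v12 = 61 - 31 = 30
Step 2: Slack for coalition (1,3): x1+x3 - v13 = 62 - 28 = 34
Step 3: Slack for coalition (2,3): x2+x3 - v23 = 59 - 25 = 34
Step 4: Minimum slack = min(30, 34, 34) = 30, attained by (1,2); no pair can gain by deviating, so the allocation is in the core

30


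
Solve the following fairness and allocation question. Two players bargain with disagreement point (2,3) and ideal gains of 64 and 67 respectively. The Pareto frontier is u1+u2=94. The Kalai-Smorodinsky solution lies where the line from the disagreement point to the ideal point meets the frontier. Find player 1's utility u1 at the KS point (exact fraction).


Step 1: At the KS point, (u1-d1)/r1 = (u2-d2)/r2 = t and u1+u2 = 94
Step 2: u1 = d1 + r1*t and u2 = d2 + r2*t, so (d1 + r1*t) + (d2 + r2*t) = 94
Step 3: t = (94 - 2 - 3)/(64 + 67) = 89/131
Step 4: u1 = d1 + r1*t = 2 + 64 * 89/131 = 5958/131
Step 5: (Check: u2 = d2 + r2*t = 6356/131; u1+u2 = 5958/131 + 6356/131 = 94, on the frontier.)

5958/131


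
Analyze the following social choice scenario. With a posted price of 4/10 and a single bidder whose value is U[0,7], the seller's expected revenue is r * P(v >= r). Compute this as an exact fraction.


Step 1: Posted price r = 2/5, value support [0,7]
Step 2: P(v >= r) = (7 - 2/5)/7 = 33/35
Step 3: Expected revenue = r * P(v >= r) = 2/5 * 33/35
Step 4: Revenue = 66/175

66/175


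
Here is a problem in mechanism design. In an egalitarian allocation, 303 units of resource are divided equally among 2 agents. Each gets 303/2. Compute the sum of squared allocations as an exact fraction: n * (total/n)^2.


Step 1: Each agent's share = 303/2
Step 2: Square of each share = (303/2)^2 = 91809/4
Step 3: Sum of squares = 2 * 91809/4 = 91809/2

91809/2


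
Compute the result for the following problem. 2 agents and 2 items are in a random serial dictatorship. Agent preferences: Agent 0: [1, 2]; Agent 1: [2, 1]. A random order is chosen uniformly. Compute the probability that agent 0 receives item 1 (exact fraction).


Step 1: Agent 0 wants item 1
Step 2: There are 2 possible orderings of agents
Step 3: In 2 orderings, agent 0 gets item 1
Step 4: Probability = 2/2 = 1

1


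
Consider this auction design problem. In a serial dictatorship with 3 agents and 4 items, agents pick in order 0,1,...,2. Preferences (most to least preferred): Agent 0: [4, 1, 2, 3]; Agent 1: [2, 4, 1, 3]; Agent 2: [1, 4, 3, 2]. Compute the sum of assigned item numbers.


Step 1: Agent 0 picks item 4
Step 2: Agent 1 picks item 2
Step 3: Agent 2 picks item 1
Step 4: Sum = 4 + 2 + 1 = 7

7


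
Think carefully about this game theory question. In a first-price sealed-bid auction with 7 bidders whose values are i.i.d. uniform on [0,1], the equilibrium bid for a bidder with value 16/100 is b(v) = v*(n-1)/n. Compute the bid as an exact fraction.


Step 1: The symmetric BNE bidding function is b(v) = v * (n-1) / n
Step 2: Substitute v = 4/25 and n = 7
Step 3: b = 4/25 * 6/7
Step 4: b = 24/175

24/175


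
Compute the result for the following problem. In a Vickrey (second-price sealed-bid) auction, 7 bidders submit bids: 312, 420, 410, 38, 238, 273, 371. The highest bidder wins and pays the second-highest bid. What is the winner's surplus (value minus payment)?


Step 1: Sort bids in descending order: 420, 410, 371, 312, 273, 238, 38
Step 2: The winning bid is the highest: 420
Step 3: The payment equals the second-highest bid: 410
Step 4: Surplus = winner's bid - payment = 420 - 410 = 10

10


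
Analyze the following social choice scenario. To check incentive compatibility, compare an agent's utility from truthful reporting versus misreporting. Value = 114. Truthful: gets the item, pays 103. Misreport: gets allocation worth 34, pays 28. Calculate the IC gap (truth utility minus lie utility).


Step 1: U(truth) = value - payment = 114 - 103 = 11
Step 2: U(lie) = allocation - payment = 34 - 28 = 6
Step 3: IC gap = 11 - 6 = 5

5


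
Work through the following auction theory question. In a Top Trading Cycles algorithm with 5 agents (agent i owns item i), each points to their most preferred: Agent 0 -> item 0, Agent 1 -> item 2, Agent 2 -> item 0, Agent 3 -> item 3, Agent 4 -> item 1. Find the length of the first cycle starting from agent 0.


Step 1: Trace the pointer graph from agent 0: 0 -> 0
Step 2: A cycle is detected when we revisit agent 0
Step 3: The cycle is: 0 -> 0
Step 4: Cycle length = 1

1


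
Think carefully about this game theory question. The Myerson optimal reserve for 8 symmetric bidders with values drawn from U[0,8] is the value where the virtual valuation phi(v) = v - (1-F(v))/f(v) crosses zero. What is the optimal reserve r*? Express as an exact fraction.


Step 1: For U[0,8], F(v) = v/8 and f(v) = 1/8
Step 2: phi(v) = v - (1 - v/8)/(1/8) = v - (8 - v) = 2v - 8
Step 3: Set phi(r*) = 0: 2r* - 8 = 0
Step 4: r* = 8/2 = 4 (the number of bidders n = 8 does not enter)

4


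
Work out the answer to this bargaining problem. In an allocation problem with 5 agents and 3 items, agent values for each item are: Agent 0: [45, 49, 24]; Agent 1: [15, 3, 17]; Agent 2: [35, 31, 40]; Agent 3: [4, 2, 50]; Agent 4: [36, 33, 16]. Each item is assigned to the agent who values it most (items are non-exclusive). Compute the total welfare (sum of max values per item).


Step 1: For each item, find the maximum value among all agents.
Step 2: Item 0 -> Agent 0 (value 45)
Step 3: Item 1 -> Agent 0 (value 49)
Step 4: Item 2 -> Agent 3 (value 50)
Step 5: Total welfare = 45 + 49 + 50 = 144

144


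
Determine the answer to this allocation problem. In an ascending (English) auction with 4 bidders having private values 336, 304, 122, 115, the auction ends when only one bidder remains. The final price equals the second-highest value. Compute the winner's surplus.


Step 1: Identify the highest value: 336
Step 2: Identify the second-highest value: 304
Step 3: The final price = second-highest value = 304
Step 4: Surplus = 336 - 304 = 32

32


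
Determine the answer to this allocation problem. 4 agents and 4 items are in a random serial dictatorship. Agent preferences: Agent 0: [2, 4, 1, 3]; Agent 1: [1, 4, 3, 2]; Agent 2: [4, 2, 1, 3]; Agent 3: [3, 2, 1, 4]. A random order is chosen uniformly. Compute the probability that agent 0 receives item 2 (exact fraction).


Step 1: Agent 0 wants item 2
Step 2: There are 24 possible orderings of agents
Step 3: In 24 orderings, agent 0 gets item 2
Step 4: Probability = 24/24 = 1

1


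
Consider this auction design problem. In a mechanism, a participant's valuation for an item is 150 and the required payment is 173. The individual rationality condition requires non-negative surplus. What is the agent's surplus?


Step 1: Surplus = value - payment = 150 - 173 = -23
Step 2: IR is violated (surplus < 0)

-23


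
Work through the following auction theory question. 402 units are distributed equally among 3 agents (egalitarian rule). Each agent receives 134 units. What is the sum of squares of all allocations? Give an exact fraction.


Step 1: Each agent's share = 402/3 = 134
Step 2: Square of each share = (134)^2 = 17956
Step 3: Sum of squares = 3 * 17956 = 53868

53868


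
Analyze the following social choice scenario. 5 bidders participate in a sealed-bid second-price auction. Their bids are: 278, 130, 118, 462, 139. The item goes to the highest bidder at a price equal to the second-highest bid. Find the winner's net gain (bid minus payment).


Step 1: Sort bids in descending order: 462, 278, 139, 130, 118
Step 2: The winning bid is the highest: 462
Step 3: The payment equals the second-highest bid: 278
Step 4: Surplus = winner's bid - payment = 462 - 278 = 184

184


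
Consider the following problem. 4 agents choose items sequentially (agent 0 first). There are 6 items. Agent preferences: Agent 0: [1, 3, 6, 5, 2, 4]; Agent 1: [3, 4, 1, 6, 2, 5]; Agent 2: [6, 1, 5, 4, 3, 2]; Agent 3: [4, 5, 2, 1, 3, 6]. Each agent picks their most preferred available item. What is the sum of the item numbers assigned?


Step 1: Agent 0 picks item 1
Step 2: Agent 1 picks item 3
Step 3: Agent 2 picks item 6
Step 4: Agent 3 picks item 4
Step 5: Sum = 1 + 3 + 6 + 4 = 14

14


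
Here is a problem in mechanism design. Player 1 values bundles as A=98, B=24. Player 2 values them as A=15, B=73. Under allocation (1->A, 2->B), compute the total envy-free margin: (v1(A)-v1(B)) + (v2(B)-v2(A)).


Step 1: Player 1's margin = v1(A) - v1(B) = 98 - 24 = 74
Step 2: Player 2's margin = v2(B) - v2(A) = 73 - 15 = 58
Step 3: Total margin = 74 + 58 = 132

132


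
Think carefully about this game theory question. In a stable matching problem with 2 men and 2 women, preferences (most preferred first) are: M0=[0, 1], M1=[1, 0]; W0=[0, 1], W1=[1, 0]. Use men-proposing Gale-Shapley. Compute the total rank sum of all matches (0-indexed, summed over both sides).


Step 1: Run Gale-Shapley (men propose, women hold best offer):
  M0 proposes to W0; she accepts
  M1 proposes to W1; she accepts
Step 2: Final matching: W0-M0, W1-M1
Step 3: 0-indexed ranks (man's rank of his match, then woman's): 0 + 0 + 0 + 0
Step 4: Total rank sum = 0

0


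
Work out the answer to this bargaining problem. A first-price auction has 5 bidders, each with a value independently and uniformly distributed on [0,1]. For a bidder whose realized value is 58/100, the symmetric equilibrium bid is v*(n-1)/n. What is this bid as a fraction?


Step 1: The symmetric BNE bidding function is b(v) = v * (n-1) / n
Step 2: Substitute v = 29/50 and n = 5
Step 3: b = 29/50 * 4/5
Step 4: b = 58/125

58/125


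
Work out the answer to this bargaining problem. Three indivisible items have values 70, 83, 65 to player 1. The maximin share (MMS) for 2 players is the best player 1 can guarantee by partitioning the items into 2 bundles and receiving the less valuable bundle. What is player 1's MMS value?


Step 1: Item values = 70, 83, 65
Step 2: Enumerate all 2-bundle partitions and take the smaller bundle:
  Partition 1: {70} vs {83,65} -> bundles 70, 148; min = 70
  Partition 2: {83} vs {70,65} -> bundles 83, 135; min = 83
  Partition 3: {65} vs {70,83} -> bundles 65, 153; min = 65
Step 3: MMS = max(70, 83, 65) = 83

83


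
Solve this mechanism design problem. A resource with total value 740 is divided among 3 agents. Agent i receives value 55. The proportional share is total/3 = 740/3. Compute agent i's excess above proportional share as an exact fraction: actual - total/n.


Step 1: Proportional share = 740/3
Step 2: Agent's actual allocation = 55
Step 3: Excess = 55 - 740/3 = -575/3

-575/3


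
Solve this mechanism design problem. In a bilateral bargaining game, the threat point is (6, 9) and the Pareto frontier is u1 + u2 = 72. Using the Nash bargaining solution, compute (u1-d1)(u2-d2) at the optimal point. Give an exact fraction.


Step 1: The Nash solution splits surplus symmetrically above the disagreement point
Step 2: u1 = (total + d1 - d2)/2 = (72 + 6 - 9)/2 = 69/2
Step 3: u2 = (total - d1 + d2)/2 = (72 - 6 + 9)/2 = 75/2
Step 4: Nash product = (69/2 - 6) * (75/2 - 9)
Step 5: = 57/2 * 57/2 = 3249/4

3249/4


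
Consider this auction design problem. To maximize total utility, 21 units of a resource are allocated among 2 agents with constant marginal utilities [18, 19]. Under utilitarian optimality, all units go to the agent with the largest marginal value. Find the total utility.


Step 1: The marginal utilities are [18, 19]
Step 2: The highest marginal utility is 19
Step 3: All 21 units go to that agent
Step 4: Total utility = 19 * 21 = 399

399


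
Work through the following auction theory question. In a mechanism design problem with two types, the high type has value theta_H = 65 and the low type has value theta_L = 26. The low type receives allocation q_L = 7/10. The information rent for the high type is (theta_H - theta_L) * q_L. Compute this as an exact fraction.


Step 1: theta_H - theta_L = 65 - 26 = 39
Step 2: Information rent = (theta_H - theta_L) * q_L
Step 3: = 39 * 7/10
Step 4: = 273/10

273/10


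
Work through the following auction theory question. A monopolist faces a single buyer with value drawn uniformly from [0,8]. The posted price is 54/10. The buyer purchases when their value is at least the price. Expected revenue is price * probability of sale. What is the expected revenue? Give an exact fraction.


Step 1: Posted price r = 27/5, value support [0,8]
Step 2: P(v >= r) = (8 - 27/5)/8 = 13/40
Step 3: Expected revenue = r * P(v >= r) = 27/5 * 13/40
Step 4: Revenue = 351/200

351/200


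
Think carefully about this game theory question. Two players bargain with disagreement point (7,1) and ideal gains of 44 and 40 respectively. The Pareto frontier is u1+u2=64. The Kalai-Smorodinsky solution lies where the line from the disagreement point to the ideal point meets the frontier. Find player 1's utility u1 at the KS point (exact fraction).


Step 1: At the KS point, (u1-d1)/r1 = (u2-d2)/r2 = t and u1+u2 = 64
Step 2: u1 = d1 + r1*t and u2 = d2 + r2*t, so (d1 + r1*t) + (d2 + r2*t) = 64
Step 3: t = (64 - 7 - 1)/(44 + 40) = 56/84 = 2/3
Step 4: u1 = d1 + r1*t = 7 + 44 * 2/3 = 109/3
Step 5: (Check: u2 = d2 + r2*t = 83/3; u1+u2 = 109/3 + 83/3 = 64, on the frontier.)

109/3


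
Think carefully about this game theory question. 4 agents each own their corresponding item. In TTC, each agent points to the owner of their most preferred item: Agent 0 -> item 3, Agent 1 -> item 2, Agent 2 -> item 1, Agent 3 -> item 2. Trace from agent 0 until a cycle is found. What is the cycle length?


Step 1: Trace the pointer graph from agent 0: 0 -> 3 -> 2 -> 1 -> 2
Step 2: A cycle is detected when we revisit agent 2
Step 3: The cycle is: 2 -> 1 -> 2
Step 4: Cycle length = 2

2


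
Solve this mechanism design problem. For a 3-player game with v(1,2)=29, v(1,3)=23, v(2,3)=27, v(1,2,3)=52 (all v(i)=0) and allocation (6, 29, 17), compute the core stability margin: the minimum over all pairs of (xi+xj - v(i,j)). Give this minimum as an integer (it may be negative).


Step 1: Slack for coalition (1,2): x1+x2 - v12 = 35 - 29 = 6
Step 2: Slack for coalition (1,3): x1+x3 - v13 = 23 - 23 = 0
Step 3: Slack for coalition (2,3): x2+x3 - v23 = 46 - 27 = 19
Step 4: Minimum slack = min(6, 0, 19) = 0, attained by (1,3); no pair can gain by deviating, so the allocation is in the core

0


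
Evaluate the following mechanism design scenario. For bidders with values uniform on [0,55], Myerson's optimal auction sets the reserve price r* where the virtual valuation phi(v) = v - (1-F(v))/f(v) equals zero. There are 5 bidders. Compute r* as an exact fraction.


Step 1: For U[0,55], F(v) = v/55 and f(v) = 1/55
Step 2: phi(v) = v - (1 - v/55)/(1/55) = v - (55 - v) = 2v - 55
Step 3: Set phi(r*) = 0: 2r* - 55 = 0
Step 4: r* = 55/2 (the number of bidders n = 5 does not enter)

55/2


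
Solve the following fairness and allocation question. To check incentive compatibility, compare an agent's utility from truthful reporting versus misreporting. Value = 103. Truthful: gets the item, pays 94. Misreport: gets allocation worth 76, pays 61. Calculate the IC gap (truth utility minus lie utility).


Step 1: U(truth) = value - payment = 103 - 94 = 9
Step 2: U(lie) = allocation - payment = 76 - 61 = 15
Step 3: IC gap = 9 - 15 = -6

-6


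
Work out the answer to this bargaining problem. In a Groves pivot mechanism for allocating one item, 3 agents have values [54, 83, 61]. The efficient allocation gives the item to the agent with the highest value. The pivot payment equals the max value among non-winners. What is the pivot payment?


Step 1: The efficient winner is agent 1 with value 83
Step 2: Other agents' values: [54, 61]
Step 3: Pivot payment = max(others) = 61
Step 4: The winner pays 61

61


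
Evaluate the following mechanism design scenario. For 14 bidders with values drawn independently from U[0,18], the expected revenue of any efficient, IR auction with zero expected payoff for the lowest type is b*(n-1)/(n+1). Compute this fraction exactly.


Step 1: By Revenue Equivalence, expected revenue = b*(n-1)/(n+1)
Step 2: Substituting n = 14, b = 18
Step 3: Revenue = 18*(14-1)/(14+1) = 18*13/15
Step 4: Revenue = 234/15 = 78/5

78/5


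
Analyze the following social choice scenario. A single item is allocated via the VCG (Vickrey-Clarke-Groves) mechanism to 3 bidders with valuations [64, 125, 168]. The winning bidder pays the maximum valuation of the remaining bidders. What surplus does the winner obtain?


Step 1: The winner is the agent with the highest value: agent 2 with value 168
Step 2: Values of other agents: [64, 125]
Step 3: VCG payment = max of others' values = 125
Step 4: Surplus = 168 - 125 = 43

43


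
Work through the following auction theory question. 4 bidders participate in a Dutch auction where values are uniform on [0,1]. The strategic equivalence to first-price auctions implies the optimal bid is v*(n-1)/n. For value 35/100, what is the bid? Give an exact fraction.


Step 1: Dutch auctions are strategically equivalent to first-price auctions
Step 2: The equilibrium bid is b(v) = v*(n-1)/n
Step 3: b = 7/20 * 3/4
Step 4: b = 21/80

21/80


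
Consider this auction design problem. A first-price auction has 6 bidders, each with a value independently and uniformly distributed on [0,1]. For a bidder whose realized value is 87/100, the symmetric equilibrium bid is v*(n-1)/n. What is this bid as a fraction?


Step 1: The symmetric BNE bidding function is b(v) = v * (n-1) / n
Step 2: Substitute v = 87/100 and n = 6
Step 3: b = 87/100 * 5/6
Step 4: b = 29/40

29/40


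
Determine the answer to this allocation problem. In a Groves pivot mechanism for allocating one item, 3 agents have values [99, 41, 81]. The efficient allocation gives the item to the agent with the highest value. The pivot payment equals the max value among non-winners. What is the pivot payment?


Step 1: The efficient winner is agent 0 with value 99
Step 2: Other agents' values: [41, 81]
Step 3: Pivot payment = max(others) = 81
Step 4: The winner pays 81

81


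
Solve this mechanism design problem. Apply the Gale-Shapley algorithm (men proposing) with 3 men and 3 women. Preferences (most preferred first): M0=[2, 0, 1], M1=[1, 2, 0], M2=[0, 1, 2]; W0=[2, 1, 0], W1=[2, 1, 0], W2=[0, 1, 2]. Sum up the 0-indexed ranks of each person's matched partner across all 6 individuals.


Step 1: Run Gale-Shapley (men propose, women hold best offer):
  M0 proposes to W2; she accepts
  M1 proposes to W1; she accepts
  M2 proposes to W0; she accepts
Step 2: Final matching: W0-M2, W1-M1, W2-M0
Step 3: 0-indexed ranks (man's rank of his match, then woman's): 0 + 0 + 0 + 1 + 0 + 0
Step 4: Total rank sum = 1

1


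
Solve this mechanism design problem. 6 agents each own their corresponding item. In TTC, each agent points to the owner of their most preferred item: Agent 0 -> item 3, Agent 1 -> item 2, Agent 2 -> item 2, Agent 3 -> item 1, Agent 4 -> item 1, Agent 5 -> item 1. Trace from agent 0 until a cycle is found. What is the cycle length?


Step 1: Trace the pointer graph from agent 0: 0 -> 3 -> 1 -> 2 -> 2
Step 2: A cycle is detected when we revisit agent 2
Step 3: The cycle is: 2 -> 2
Step 4: Cycle length = 1

1


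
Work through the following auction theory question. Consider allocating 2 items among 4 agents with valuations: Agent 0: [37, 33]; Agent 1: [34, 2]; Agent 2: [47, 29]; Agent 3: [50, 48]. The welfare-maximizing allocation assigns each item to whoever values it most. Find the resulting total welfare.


Step 1: For each item, find the maximum value among all agents.
Step 2: Item 0 -> Agent 3 (value 50)
Step 3: Item 1 -> Agent 3 (value 48)
Step 4: Total welfare = 50 + 48 = 98

98


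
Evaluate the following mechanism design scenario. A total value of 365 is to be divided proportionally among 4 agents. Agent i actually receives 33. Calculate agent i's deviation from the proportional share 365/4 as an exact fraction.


Step 1: Proportional share = 365/4
Step 2: Agent's actual allocation = 33
Step 3: Excess = 33 - 365/4 = -233/4

-233/4


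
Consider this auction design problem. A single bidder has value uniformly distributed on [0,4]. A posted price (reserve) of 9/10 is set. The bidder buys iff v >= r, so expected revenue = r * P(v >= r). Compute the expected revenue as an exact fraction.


Step 1: Posted price r = 9/10, value support [0,4]
Step 2: P(v >= r) = (4 - 9/10)/4 = 31/40
Step 3: Expected revenue = r * P(v >= r) = 9/10 * 31/40
Step 4: Revenue = 279/400

279/400


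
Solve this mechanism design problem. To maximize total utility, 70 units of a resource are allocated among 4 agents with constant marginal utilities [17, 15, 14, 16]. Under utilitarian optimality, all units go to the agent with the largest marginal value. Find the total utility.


Step 1: The marginal utilities are [17, 15, 14, 16]
Step 2: The highest marginal utility is 17
Step 3: All 70 units go to that agent
Step 4: Total utility = 17 * 70 = 1190

1190


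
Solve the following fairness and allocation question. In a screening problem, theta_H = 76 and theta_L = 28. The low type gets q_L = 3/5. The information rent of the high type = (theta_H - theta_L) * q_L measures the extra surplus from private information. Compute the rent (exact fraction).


Step 1: theta_H - theta_L = 76 - 28 = 48
Step 2: Information rent = (theta_H - theta_L) * q_L
Step 3: = 48 * 3/5
Step 4: = 144/5

144/5


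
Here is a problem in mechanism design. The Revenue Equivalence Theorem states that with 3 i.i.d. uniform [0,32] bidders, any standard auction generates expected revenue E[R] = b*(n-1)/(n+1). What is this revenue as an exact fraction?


Step 1: By Revenue Equivalence, expected revenue = b*(n-1)/(n+1)
Step 2: Substituting n = 3, b = 32
Step 3: Revenue = 32*(3-1)/(3+1) = 32*2/4
Step 4: Revenue = 64/4 = 16

16


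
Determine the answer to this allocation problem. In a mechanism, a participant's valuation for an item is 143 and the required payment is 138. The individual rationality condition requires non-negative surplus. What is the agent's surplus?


Step 1: Surplus = value - payment = 143 - 138 = 5
Step 2: IR is satisfied (surplus >= 0)

5


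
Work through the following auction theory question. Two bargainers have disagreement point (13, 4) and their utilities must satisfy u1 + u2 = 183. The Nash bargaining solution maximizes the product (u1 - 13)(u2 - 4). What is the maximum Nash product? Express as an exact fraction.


Step 1: The Nash solution splits surplus symmetrically above the disagreement point
Step 2: u1 = (total + d1 - d2)/2 = (183 + 13 - 4)/2 = 96
Step 3: u2 = (total - d1 + d2)/2 = (183 - 13 + 4)/2 = 87
Step 4: Nash product = (96 - 13) * (87 - 4)
Step 5: = 83 * 83 = 6889

6889


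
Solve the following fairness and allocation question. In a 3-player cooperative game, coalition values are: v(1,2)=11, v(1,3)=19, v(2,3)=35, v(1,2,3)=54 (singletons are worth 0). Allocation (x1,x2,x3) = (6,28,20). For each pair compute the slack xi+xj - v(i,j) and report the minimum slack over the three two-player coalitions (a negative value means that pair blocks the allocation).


Step 1: Slack for coalition (1,2): x1+x2 - v12 = 34 - 11 = 23
Step 2: Slack for coalition (1,3): x1+x3 - v13 = 26 - 19 = 7
Step 3: Slack for coalition (2,3): x2+x3 - v23 = 48 - 35 = 13
Step 4: Minimum slack = min(23, 7, 13) = 7, attained by (1,3); no pair can gain by deviating, so the allocation is in the core

7


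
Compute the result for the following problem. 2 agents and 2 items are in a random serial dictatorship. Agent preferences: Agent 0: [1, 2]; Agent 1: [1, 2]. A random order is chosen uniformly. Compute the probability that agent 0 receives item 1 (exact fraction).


Step 1: Agent 0 wants item 1
Step 2: There are 2 possible orderings of agents
Step 3: In 1 orderings, agent 0 gets item 1
Step 4: Probability = 1/2

1/2


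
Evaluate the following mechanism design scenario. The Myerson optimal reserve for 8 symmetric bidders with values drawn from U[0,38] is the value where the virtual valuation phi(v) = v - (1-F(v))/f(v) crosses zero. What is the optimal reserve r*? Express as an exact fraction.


Step 1: For U[0,38], F(v) = v/38 and f(v) = 1/38
Step 2: phi(v) = v - (1 - v/38)/(1/38) = v - (38 - v) = 2v - 38
Step 3: Set phi(r*) = 0: 2r* - 38 = 0
Step 4: r* = 38/2 = 19 (the number of bidders n = 8 does not enter)

19


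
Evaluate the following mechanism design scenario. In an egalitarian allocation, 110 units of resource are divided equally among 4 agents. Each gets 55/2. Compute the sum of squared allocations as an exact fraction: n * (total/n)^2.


Step 1: Each agent's share = 110/4 = 55/2
Step 2: Square of each share = (55/2)^2 = 3025/4
Step 3: Sum of squares = 4 * 3025/4 = 3025

3025


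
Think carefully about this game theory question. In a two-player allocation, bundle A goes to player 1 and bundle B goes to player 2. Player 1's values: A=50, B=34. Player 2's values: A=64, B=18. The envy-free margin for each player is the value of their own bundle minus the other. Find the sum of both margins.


Step 1: Player 1's margin = v1(A) - v1(B) = 50 - 34 = 16
Step 2: Player 2's margin = v2(B) - v2(A) = 18 - 64 = -46
Step 3: Total margin = 16 + -46 = -30

-30


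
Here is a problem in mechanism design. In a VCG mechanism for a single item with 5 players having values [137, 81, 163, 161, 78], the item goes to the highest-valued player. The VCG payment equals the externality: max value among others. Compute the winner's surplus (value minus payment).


Step 1: The winner is the agent with the highest value: agent 2 with value 163
Step 2: Values of other agents: [137, 81, 161, 78]
Step 3: VCG payment = max of others' values = 161
Step 4: Surplus = 163 - 161 = 2

2


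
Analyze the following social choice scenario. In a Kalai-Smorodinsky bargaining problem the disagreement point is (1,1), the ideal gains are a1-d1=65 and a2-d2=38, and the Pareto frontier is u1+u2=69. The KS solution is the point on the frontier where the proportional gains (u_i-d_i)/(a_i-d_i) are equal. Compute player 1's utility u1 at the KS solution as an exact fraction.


Step 1: At the KS point, (u1-d1)/r1 = (u2-d2)/r2 = t and u1+u2 = 69
Step 2: u1 = d1 + r1*t and u2 = d2 + r2*t, so (d1 + r1*t) + (d2 + r2*t) = 69
Step 3: t = (69 - 1 - 1)/(65 + 38) = 67/103
Step 4: u1 = d1 + r1*t = 1 + 65 * 67/103 = 4458/103
Step 5: (Check: u2 = d2 + r2*t = 2649/103; u1+u2 = 4458/103 + 2649/103 = 69, on the frontier.)

4458/103


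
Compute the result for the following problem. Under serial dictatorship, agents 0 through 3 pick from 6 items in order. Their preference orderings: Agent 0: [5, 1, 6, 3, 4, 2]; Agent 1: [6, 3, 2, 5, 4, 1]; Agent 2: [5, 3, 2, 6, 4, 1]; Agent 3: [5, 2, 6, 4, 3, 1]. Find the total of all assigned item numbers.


Step 1: Agent 0 picks item 5
Step 2: Agent 1 picks item 6
Step 3: Agent 2 picks item 3
Step 4: Agent 3 picks item 2
Step 5: Sum = 5 + 6 + 3 + 2 = 16

16


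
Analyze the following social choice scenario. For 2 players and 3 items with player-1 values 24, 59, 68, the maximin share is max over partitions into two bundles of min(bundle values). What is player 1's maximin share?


Step 1: Item values = 24, 59, 68
Step 2: Enumerate all 2-bundle partitions and take the smaller bundle:
  Partition 1: {24} vs {59,68} -> bundles 24, 127; min = 24
  Partition 2: {59} vs {24,68} -> bundles 59, 92; min = 59
  Partition 3: {68} vs {24,59} -> bundles 68, 83; min = 68
Step 3: MMS = max(24, 59, 68) = 68

68


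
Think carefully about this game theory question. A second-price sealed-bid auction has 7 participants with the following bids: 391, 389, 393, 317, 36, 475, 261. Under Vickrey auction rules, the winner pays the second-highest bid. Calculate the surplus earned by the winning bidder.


Step 1: Sort bids in descending order: 475, 393, 391, 389, 317, 261, 36
Step 2: The winning bid is the highest: 475
Step 3: The payment equals the second-highest bid: 393
Step 4: Surplus = winner's bid - payment = 475 - 393 = 82

82
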